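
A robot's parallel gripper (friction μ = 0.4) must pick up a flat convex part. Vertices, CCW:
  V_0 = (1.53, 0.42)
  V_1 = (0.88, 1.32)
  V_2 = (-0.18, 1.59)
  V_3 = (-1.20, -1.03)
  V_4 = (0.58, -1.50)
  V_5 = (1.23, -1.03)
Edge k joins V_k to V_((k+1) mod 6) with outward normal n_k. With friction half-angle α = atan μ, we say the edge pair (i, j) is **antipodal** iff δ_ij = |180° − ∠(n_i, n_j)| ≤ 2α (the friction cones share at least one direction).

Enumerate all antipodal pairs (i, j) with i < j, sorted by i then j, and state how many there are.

count = 4; pairs: (0,3), (1,3), (2,4), (2,5)

α = atan 0.4 = 21.80°;  2α = 43.60°
n_0 = (+0.8107, +0.5855)
n_1 = (+0.2468, +0.9691)
n_2 = (-0.9319, +0.3628)
n_3 = (-0.2553, -0.9669)
n_4 = (+0.5859, -0.8104)
n_5 = (+0.9793, -0.2026)
  (0,1): δ = 140.13°  ·
  (0,2): δ = 57.11°  ·
  (0,3): δ = 39.37°  ✓
  (0,4): δ = 90.03°  ·
  (0,5): δ = 132.47°  ·
  (1,2): δ = 96.98°  ·
  (1,3): δ = 0.50°  ✓
  (1,4): δ = 50.16°  ·
  (1,5): δ = 92.60°  ·
  (2,3): δ = 83.52°  ·
  (2,4): δ = 32.86°  ✓
  (2,5): δ = 9.58°  ✓
  (3,4): δ = 129.34°  ·
  (3,5): δ = 86.90°  ·
  (4,5): δ = 137.56°  ·
antipodal pairs: 4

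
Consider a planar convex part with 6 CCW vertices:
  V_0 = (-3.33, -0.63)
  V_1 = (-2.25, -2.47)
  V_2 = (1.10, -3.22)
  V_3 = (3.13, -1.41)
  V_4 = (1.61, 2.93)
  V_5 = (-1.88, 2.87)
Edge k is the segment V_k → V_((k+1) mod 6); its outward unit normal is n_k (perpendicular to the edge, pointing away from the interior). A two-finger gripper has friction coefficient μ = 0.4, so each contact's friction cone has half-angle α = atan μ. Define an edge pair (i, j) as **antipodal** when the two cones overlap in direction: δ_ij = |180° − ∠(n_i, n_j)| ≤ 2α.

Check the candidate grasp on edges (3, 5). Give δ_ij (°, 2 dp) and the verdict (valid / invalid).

δ = 41.81°, valid

α = atan 0.4 = 21.80°;  2α = 43.60°
edge 3: e_3 = (-1.52, +4.34);  n_3 = (+0.9438, +0.3305)
edge 5: e_5 = (-1.45, -3.50);  n_5 = (-0.9239, +0.3827)
∠(n_3, n_5) = 138.19°
δ = |180° − 138.19°| = 41.81°
41.81° ≤ 2α = 43.60°  →  valid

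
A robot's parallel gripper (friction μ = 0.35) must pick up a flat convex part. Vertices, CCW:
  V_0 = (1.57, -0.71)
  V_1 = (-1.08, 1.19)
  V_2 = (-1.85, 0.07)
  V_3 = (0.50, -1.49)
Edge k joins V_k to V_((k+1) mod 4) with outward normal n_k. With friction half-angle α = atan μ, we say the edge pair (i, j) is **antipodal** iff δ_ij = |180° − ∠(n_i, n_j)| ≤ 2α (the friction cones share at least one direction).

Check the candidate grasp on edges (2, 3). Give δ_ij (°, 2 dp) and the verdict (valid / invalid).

α = atan 0.35 = 19.29°;  2α = 38.58°
edge 2: e_2 = (+2.35, -1.56);  n_2 = (-0.5531, -0.8331)
edge 3: e_3 = (+1.07, +0.78);  n_3 = (+0.5891, -0.8081)
∠(n_2, n_3) = 69.67°
δ = |180° − 69.67°| = 110.33°
110.33° > 2α = 38.58°  →  invalid

δ = 110.33°, invalid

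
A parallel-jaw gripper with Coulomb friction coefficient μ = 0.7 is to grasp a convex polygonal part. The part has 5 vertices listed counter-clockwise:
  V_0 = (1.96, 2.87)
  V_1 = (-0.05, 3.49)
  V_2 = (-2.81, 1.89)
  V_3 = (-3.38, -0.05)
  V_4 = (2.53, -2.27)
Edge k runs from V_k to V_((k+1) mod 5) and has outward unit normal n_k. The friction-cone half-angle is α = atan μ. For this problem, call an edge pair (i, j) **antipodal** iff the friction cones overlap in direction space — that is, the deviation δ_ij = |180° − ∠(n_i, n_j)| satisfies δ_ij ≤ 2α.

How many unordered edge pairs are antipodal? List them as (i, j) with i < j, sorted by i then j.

α = atan 0.7 = 34.99°;  2α = 69.98°
n_0 = (+0.2948, +0.9556)
n_1 = (-0.5015, +0.8651)
n_2 = (-0.9594, +0.2819)
n_3 = (-0.3516, -0.9361)
n_4 = (+0.9939, +0.1102)
  (0,1): δ = 132.76°  ·
  (0,2): δ = 89.23°  ·
  (0,3): δ = 3.45°  ✓
  (0,4): δ = 113.47°  ·
  (1,2): δ = 136.47°  ·
  (1,3): δ = 50.69°  ✓
  (1,4): δ = 66.23°  ✓
  (2,3): δ = 94.21°  ·
  (2,4): δ = 22.70°  ✓
  (3,4): δ = 63.08°  ✓
antipodal pairs: 5

count = 5; pairs: (0,3), (1,3), (1,4), (2,4), (3,4)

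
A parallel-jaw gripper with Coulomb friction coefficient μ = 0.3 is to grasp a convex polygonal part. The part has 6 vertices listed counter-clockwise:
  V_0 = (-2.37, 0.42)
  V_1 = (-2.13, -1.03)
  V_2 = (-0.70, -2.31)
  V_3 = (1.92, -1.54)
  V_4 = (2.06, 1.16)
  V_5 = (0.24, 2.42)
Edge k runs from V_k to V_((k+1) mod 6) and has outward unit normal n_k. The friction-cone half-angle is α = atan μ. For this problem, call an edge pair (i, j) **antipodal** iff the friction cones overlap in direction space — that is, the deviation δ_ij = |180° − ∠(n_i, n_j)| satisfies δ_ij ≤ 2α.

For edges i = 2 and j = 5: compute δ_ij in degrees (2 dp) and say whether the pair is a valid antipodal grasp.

α = atan 0.3 = 16.70°;  2α = 33.40°
edge 2: e_2 = (+2.62, +0.77);  n_2 = (+0.2820, -0.9594)
edge 5: e_5 = (-2.61, -2.00);  n_5 = (-0.6082, +0.7938)
∠(n_2, n_5) = 158.92°
δ = |180° − 158.92°| = 21.08°
21.08° ≤ 2α = 33.40°  →  valid

δ = 21.08°, valid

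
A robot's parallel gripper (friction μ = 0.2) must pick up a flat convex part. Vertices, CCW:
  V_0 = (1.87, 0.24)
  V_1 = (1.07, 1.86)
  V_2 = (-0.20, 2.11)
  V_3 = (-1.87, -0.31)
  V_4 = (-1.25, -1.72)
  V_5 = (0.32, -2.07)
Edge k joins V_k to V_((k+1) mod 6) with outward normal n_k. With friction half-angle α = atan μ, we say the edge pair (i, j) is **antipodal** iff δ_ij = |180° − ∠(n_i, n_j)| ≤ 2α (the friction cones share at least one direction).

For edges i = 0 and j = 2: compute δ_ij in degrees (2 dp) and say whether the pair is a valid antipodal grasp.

α = atan 0.2 = 11.31°;  2α = 22.62°
edge 0: e_0 = (-0.80, +1.62);  n_0 = (+0.8966, +0.4428)
edge 2: e_2 = (-1.67, -2.42);  n_2 = (-0.8230, +0.5680)
∠(n_0, n_2) = 119.11°
δ = |180° − 119.11°| = 60.89°
60.89° > 2α = 22.62°  →  invalid

δ = 60.89°, invalid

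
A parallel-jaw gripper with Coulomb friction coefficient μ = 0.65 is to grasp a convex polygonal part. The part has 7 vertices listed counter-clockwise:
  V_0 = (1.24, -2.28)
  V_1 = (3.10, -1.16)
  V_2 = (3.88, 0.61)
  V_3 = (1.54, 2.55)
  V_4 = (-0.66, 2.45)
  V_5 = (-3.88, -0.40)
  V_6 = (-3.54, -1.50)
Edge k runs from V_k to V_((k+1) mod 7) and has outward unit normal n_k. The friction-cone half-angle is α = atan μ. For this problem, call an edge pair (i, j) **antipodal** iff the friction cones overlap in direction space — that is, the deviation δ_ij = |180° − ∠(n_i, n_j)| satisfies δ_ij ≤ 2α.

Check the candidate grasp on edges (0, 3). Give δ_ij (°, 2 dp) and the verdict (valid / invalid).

δ = 28.45°, valid

α = atan 0.65 = 33.02°;  2α = 66.05°
edge 0: e_0 = (+1.86, +1.12);  n_0 = (+0.5158, -0.8567)
edge 3: e_3 = (-2.20, -0.10);  n_3 = (-0.0454, +0.9990)
∠(n_0, n_3) = 151.55°
δ = |180° − 151.55°| = 28.45°
28.45° ≤ 2α = 66.05°  →  valid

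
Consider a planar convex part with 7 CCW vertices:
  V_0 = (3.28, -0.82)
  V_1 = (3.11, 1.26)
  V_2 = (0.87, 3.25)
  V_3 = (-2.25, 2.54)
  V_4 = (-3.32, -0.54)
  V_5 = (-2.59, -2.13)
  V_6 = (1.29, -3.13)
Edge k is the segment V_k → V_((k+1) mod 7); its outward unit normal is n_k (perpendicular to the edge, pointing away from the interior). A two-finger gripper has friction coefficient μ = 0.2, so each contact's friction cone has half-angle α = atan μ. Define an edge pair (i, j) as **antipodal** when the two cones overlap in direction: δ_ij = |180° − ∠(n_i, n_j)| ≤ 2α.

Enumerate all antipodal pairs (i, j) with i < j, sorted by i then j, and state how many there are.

α = atan 0.2 = 11.31°;  2α = 22.62°
n_0 = (+0.9967, +0.0815)
n_1 = (+0.6642, +0.7476)
n_2 = (-0.2219, +0.9751)
n_3 = (-0.9446, +0.3282)
n_4 = (-0.9088, -0.4172)
n_5 = (-0.2496, -0.9684)
n_6 = (+0.7576, -0.6527)
  (0,1): δ = 136.29°  ·
  (0,2): δ = 81.85°  ·
  (0,3): δ = 23.83°  ·
  (0,4): δ = 19.99°  ✓
  (0,5): δ = 70.88°  ·
  (0,6): δ = 134.58°  ·
  (1,2): δ = 125.56°  ·
  (1,3): δ = 67.54°  ·
  (1,4): δ = 23.72°  ·
  (1,5): δ = 27.17°  ·
  (1,6): δ = 90.87°  ·
  (2,3): δ = 121.98°  ·
  (2,4): δ = 78.16°  ·
  (2,5): δ = 27.27°  ·
  (2,6): δ = 36.44°  ·
  (3,4): δ = 136.18°  ·
  (3,5): δ = 85.30°  ·
  (3,6): δ = 21.59°  ✓
  (4,5): δ = 129.11°  ·
  (4,6): δ = 65.40°  ·
  (5,6): δ = 116.29°  ·
antipodal pairs: 2

count = 2; pairs: (0,4), (3,6)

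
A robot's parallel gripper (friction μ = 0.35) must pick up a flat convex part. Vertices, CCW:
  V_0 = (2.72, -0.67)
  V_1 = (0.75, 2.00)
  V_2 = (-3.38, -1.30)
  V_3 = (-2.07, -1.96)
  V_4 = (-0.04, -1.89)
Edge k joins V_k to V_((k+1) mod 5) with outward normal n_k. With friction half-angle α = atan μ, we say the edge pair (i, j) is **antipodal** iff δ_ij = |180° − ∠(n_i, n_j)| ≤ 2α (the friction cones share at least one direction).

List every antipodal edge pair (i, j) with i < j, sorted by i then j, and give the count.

α = atan 0.35 = 19.29°;  2α = 38.58°
n_0 = (+0.8047, +0.5937)
n_1 = (-0.6242, +0.7812)
n_2 = (-0.4499, -0.8931)
n_3 = (+0.0345, -0.9994)
n_4 = (+0.4043, -0.9146)
  (0,1): δ = 87.79°  ·
  (0,2): δ = 26.84°  ✓
  (0,3): δ = 55.55°  ·
  (0,4): δ = 77.43°  ·
  (1,2): δ = 65.37°  ·
  (1,3): δ = 36.65°  ✓
  (1,4): δ = 14.78°  ✓
  (2,3): δ = 151.29°  ·
  (2,4): δ = 129.41°  ·
  (3,4): δ = 158.13°  ·
antipodal pairs: 3

count = 3; pairs: (0,2), (1,3), (1,4)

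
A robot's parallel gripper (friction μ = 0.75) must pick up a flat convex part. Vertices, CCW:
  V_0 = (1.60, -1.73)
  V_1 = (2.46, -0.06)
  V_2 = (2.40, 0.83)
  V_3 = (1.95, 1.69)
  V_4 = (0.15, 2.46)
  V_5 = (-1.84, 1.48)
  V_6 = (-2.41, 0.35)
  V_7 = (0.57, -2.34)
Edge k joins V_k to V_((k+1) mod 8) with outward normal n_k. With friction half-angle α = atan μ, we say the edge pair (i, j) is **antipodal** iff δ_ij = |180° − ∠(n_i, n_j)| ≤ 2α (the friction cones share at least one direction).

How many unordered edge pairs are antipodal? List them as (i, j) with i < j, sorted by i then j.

count = 12; pairs: (0,4), (0,5), (1,4), (1,5), (1,6), (2,5), (2,6), (3,6), (3,7), (4,6), (4,7), (5,7)

α = atan 0.75 = 36.87°;  2α = 73.74°
n_0 = (+0.8890, -0.4578)
n_1 = (+0.9977, +0.0673)
n_2 = (+0.8860, +0.4636)
n_3 = (+0.3933, +0.9194)
n_4 = (-0.4418, +0.8971)
n_5 = (-0.8928, +0.4504)
n_6 = (-0.6701, -0.7423)
n_7 = (+0.5096, -0.8604)
  (0,1): δ = 148.90°  ·
  (0,2): δ = 125.13°  ·
  (0,3): δ = 85.91°  ·
  (0,4): δ = 36.53°  ✓
  (0,5): δ = 0.48°  ✓
  (0,6): δ = 75.18°  ·
  (0,7): δ = 147.88°  ·
  (1,2): δ = 156.24°  ·
  (1,3): δ = 117.02°  ·
  (1,4): δ = 67.64°  ✓
  (1,5): δ = 30.62°  ✓
  (1,6): δ = 44.07°  ✓
  (1,7): δ = 116.78°  ·
  (2,3): δ = 140.78°  ·
  (2,4): δ = 91.40°  ·
  (2,5): δ = 54.39°  ✓
  (2,6): δ = 20.31°  ✓
  (2,7): δ = 93.01°  ·
  (3,4): δ = 130.62°  ·
  (3,5): δ = 93.61°  ·
  (3,6): δ = 18.91°  ✓
  (3,7): δ = 53.80°  ✓
  (4,5): δ = 142.99°  ·
  (4,6): δ = 68.29°  ✓
  (4,7): δ = 4.42°  ✓
  (5,6): δ = 105.30°  ·
  (5,7): δ = 32.60°  ✓
  (6,7): δ = 107.29°  ·
antipodal pairs: 12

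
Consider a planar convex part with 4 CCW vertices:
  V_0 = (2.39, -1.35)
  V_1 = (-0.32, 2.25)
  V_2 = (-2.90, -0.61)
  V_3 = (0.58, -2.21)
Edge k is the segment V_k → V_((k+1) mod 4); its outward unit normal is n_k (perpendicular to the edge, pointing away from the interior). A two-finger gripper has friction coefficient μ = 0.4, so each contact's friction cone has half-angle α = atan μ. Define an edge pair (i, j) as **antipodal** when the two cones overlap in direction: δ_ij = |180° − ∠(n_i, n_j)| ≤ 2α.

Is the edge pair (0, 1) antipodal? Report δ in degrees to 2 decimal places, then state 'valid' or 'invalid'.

α = atan 0.4 = 21.80°;  2α = 43.60°
edge 0: e_0 = (-2.71, +3.60);  n_0 = (+0.7989, +0.6014)
edge 1: e_1 = (-2.58, -2.86);  n_1 = (-0.7425, +0.6698)
∠(n_0, n_1) = 100.97°
δ = |180° − 100.97°| = 79.03°
79.03° > 2α = 43.60°  →  invalid

δ = 79.03°, invalid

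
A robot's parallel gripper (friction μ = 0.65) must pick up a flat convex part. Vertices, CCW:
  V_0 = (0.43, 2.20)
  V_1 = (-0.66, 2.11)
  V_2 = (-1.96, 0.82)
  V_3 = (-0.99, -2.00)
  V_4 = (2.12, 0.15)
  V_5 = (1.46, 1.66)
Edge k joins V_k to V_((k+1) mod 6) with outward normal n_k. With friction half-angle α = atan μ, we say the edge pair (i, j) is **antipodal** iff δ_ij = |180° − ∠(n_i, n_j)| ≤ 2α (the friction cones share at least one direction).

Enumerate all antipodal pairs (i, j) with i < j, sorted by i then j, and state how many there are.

α = atan 0.65 = 33.02°;  2α = 66.05°
n_0 = (-0.0823, +0.9966)
n_1 = (-0.7044, +0.7098)
n_2 = (-0.9456, -0.3253)
n_3 = (+0.5687, -0.8226)
n_4 = (+0.9163, +0.4005)
n_5 = (+0.4643, +0.8857)
  (0,1): δ = 139.94°  ·
  (0,2): δ = 75.74°  ·
  (0,3): δ = 29.94°  ✓
  (0,4): δ = 108.89°  ·
  (0,5): δ = 147.61°  ·
  (1,2): δ = 115.80°  ·
  (1,3): δ = 10.12°  ✓
  (1,4): δ = 68.83°  ·
  (1,5): δ = 107.55°  ·
  (2,3): δ = 74.32°  ·
  (2,4): δ = 4.63°  ✓
  (2,5): δ = 43.35°  ✓
  (3,4): δ = 101.05°  ·
  (3,5): δ = 62.32°  ✓
  (4,5): δ = 141.28°  ·
antipodal pairs: 5

count = 5; pairs: (0,3), (1,3), (2,4), (2,5), (3,5)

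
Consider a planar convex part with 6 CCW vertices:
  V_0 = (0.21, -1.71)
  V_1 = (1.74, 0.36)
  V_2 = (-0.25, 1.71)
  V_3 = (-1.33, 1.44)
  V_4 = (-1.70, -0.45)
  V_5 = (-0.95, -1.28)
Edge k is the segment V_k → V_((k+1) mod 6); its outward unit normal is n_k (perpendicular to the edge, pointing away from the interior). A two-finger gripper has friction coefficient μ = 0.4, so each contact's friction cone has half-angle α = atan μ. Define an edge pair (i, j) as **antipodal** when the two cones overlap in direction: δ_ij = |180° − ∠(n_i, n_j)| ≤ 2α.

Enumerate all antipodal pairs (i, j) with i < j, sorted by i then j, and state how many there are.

count = 5; pairs: (0,2), (0,3), (1,4), (1,5), (2,5)

α = atan 0.4 = 21.80°;  2α = 43.60°
n_0 = (+0.8042, -0.5944)
n_1 = (+0.5614, +0.8275)
n_2 = (-0.2425, +0.9701)
n_3 = (-0.9814, +0.1921)
n_4 = (-0.7420, -0.6704)
n_5 = (-0.3476, -0.9377)
  (0,1): δ = 87.68°  ·
  (0,2): δ = 39.49°  ✓
  (0,3): δ = 25.39°  ✓
  (0,4): δ = 78.57°  ·
  (0,5): δ = 106.13°  ·
  (1,2): δ = 131.81°  ·
  (1,3): δ = 66.92°  ·
  (1,4): δ = 13.75°  ✓
  (1,5): δ = 13.81°  ✓
  (2,3): δ = 115.11°  ·
  (2,4): δ = 61.93°  ·
  (2,5): δ = 34.38°  ✓
  (3,4): δ = 126.82°  ·
  (3,5): δ = 99.26°  ·
  (4,5): δ = 152.44°  ·
antipodal pairs: 5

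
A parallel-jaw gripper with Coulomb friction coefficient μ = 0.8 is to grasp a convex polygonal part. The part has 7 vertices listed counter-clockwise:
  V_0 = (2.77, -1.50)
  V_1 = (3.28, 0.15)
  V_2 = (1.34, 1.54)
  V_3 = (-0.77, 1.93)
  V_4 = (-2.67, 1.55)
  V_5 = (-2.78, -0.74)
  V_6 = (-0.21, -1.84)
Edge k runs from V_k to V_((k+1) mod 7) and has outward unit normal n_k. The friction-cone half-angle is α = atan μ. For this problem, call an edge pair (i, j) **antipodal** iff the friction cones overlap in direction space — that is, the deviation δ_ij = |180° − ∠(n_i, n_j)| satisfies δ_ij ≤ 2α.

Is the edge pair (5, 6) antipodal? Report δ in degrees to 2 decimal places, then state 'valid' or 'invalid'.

δ = 150.32°, invalid

α = atan 0.8 = 38.66°;  2α = 77.32°
edge 5: e_5 = (+2.57, -1.10);  n_5 = (-0.3935, -0.9193)
edge 6: e_6 = (+2.98, +0.34);  n_6 = (+0.1134, -0.9936)
∠(n_5, n_6) = 29.68°
δ = |180° − 29.68°| = 150.32°
150.32° > 2α = 77.32°  →  invalid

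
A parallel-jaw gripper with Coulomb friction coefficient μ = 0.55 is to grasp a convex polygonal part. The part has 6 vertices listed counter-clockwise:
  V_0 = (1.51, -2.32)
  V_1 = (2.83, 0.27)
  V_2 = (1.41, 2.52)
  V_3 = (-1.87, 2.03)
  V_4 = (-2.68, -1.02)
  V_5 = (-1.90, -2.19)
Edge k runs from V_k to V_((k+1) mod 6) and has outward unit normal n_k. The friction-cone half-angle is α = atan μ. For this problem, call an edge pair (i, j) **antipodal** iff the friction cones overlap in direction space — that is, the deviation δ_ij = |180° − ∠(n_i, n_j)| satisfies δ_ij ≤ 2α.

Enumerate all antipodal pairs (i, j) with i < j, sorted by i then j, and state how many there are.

α = atan 0.55 = 28.81°;  2α = 57.62°
n_0 = (+0.8910, -0.4541)
n_1 = (+0.8457, +0.5337)
n_2 = (-0.1478, +0.9890)
n_3 = (-0.9665, +0.2567)
n_4 = (-0.8321, -0.5547)
n_5 = (-0.0381, -0.9993)
  (0,1): δ = 120.74°  ·
  (0,2): δ = 54.50°  ✓
  (0,3): δ = 12.13°  ✓
  (0,4): δ = 60.70°  ·
  (0,5): δ = 114.82°  ·
  (1,2): δ = 113.76°  ·
  (1,3): δ = 47.13°  ✓
  (1,4): δ = 1.43°  ✓
  (1,5): δ = 55.56°  ✓
  (2,3): δ = 113.37°  ·
  (2,4): δ = 64.81°  ·
  (2,5): δ = 10.68°  ✓
  (3,4): δ = 131.44°  ·
  (3,5): δ = 77.31°  ·
  (4,5): δ = 125.87°  ·
antipodal pairs: 6

count = 6; pairs: (0,2), (0,3), (1,3), (1,4), (1,5), (2,5)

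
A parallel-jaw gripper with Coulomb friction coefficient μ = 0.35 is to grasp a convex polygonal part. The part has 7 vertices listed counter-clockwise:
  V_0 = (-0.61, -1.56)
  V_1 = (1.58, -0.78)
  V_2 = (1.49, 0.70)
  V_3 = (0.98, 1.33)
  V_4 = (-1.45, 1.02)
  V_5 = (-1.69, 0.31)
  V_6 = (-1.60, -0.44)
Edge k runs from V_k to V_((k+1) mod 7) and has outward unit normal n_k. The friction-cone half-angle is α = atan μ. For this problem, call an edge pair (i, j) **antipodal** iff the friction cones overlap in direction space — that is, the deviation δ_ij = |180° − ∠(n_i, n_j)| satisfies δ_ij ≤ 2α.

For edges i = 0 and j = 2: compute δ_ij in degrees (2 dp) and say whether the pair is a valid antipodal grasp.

α = atan 0.35 = 19.29°;  2α = 38.58°
edge 0: e_0 = (+2.19, +0.78);  n_0 = (+0.3355, -0.9420)
edge 2: e_2 = (-0.51, +0.63);  n_2 = (+0.7772, +0.6292)
∠(n_0, n_2) = 109.39°
δ = |180° − 109.39°| = 70.61°
70.61° > 2α = 38.58°  →  invalid

δ = 70.61°, invalid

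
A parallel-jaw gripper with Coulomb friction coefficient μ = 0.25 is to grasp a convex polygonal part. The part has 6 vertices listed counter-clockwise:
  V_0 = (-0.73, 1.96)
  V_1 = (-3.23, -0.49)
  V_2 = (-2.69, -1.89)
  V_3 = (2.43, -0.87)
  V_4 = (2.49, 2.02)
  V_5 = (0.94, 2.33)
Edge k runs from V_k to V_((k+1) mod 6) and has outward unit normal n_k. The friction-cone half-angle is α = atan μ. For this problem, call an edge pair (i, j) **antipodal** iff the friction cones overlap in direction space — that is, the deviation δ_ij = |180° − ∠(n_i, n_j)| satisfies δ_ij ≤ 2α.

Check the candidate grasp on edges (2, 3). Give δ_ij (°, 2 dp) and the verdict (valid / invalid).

α = atan 0.25 = 14.04°;  2α = 28.07°
edge 2: e_2 = (+5.12, +1.02);  n_2 = (+0.1954, -0.9807)
edge 3: e_3 = (+0.06, +2.89);  n_3 = (+0.9998, -0.0208)
∠(n_2, n_3) = 77.54°
δ = |180° − 77.54°| = 102.46°
102.46° > 2α = 28.07°  →  invalid

δ = 102.46°, invalid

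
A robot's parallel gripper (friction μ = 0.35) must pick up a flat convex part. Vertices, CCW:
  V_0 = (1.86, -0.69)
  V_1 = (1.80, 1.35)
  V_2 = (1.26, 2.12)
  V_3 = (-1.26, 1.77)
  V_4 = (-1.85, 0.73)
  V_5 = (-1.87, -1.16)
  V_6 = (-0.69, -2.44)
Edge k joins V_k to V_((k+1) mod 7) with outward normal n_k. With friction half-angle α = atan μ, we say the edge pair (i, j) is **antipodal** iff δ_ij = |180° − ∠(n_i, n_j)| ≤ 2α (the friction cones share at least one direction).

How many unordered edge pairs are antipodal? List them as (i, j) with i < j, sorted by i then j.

α = atan 0.35 = 19.29°;  2α = 38.58°
n_0 = (+0.9996, +0.0294)
n_1 = (+0.8187, +0.5742)
n_2 = (-0.1376, +0.9905)
n_3 = (-0.8698, +0.4934)
n_4 = (-0.9999, +0.0106)
n_5 = (-0.7352, -0.6778)
n_6 = (+0.5658, -0.8245)
  (0,1): δ = 146.64°  ·
  (0,2): δ = 83.78°  ·
  (0,3): δ = 31.25°  ✓
  (0,4): δ = 2.29°  ✓
  (0,5): δ = 40.99°  ·
  (0,6): δ = 122.78°  ·
  (1,2): δ = 117.13°  ·
  (1,3): δ = 64.61°  ·
  (1,4): δ = 35.65°  ✓
  (1,5): δ = 7.63°  ✓
  (1,6): δ = 89.42°  ·
  (2,3): δ = 127.47°  ·
  (2,4): δ = 98.51°  ·
  (2,5): δ = 55.23°  ·
  (2,6): δ = 26.55°  ✓
  (3,4): δ = 151.04°  ·
  (3,5): δ = 107.76°  ·
  (3,6): δ = 25.97°  ✓
  (4,5): δ = 136.72°  ·
  (4,6): δ = 54.93°  ·
  (5,6): δ = 98.21°  ·
antipodal pairs: 6

count = 6; pairs: (0,3), (0,4), (1,4), (1,5), (2,6), (3,6)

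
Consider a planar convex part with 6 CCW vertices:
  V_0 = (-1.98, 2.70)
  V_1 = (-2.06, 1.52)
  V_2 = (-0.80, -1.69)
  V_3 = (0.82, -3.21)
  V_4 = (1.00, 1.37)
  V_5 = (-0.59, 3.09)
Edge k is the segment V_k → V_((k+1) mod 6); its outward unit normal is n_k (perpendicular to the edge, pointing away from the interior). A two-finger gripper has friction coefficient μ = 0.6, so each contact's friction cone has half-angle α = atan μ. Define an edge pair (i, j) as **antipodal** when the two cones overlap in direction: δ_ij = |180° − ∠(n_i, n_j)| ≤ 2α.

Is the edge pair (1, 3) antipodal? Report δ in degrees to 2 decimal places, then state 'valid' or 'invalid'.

α = atan 0.6 = 30.96°;  2α = 61.93°
edge 1: e_1 = (+1.26, -3.21);  n_1 = (-0.9309, -0.3654)
edge 3: e_3 = (+0.18, +4.58);  n_3 = (+0.9992, -0.0393)
∠(n_1, n_3) = 156.32°
δ = |180° − 156.32°| = 23.68°
23.68° ≤ 2α = 61.93°  →  valid

δ = 23.68°, valid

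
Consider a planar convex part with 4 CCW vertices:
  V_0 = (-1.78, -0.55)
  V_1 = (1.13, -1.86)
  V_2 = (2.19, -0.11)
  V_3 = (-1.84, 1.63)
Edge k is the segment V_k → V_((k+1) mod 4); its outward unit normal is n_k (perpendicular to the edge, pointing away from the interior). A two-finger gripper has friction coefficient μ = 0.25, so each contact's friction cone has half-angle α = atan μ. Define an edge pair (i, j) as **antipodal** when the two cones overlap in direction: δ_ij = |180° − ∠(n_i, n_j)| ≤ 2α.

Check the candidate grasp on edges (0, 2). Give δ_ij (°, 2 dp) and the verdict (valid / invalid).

α = atan 0.25 = 14.04°;  2α = 28.07°
edge 0: e_0 = (+2.91, -1.31);  n_0 = (-0.4105, -0.9119)
edge 2: e_2 = (-4.03, +1.74);  n_2 = (+0.3964, +0.9181)
∠(n_0, n_2) = 179.12°
δ = |180° − 179.12°| = 0.88°
0.88° ≤ 2α = 28.07°  →  valid

δ = 0.88°, valid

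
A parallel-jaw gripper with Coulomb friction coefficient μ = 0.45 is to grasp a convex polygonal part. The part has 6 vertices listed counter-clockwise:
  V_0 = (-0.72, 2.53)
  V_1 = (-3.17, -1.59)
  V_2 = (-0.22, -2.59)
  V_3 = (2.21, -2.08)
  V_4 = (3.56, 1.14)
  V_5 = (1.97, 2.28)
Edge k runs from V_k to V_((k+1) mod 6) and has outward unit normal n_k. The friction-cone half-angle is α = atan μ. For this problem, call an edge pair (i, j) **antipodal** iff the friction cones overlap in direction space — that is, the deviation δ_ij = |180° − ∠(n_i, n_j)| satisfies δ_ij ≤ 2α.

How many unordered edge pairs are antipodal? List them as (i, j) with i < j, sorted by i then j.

α = atan 0.45 = 24.23°;  2α = 48.46°
n_0 = (-0.8595, +0.5111)
n_1 = (-0.3210, -0.9471)
n_2 = (+0.2054, -0.9787)
n_3 = (+0.9222, -0.3866)
n_4 = (+0.5827, +0.8127)
n_5 = (+0.0925, +0.9957)
  (0,1): δ = 77.99°  ·
  (0,2): δ = 47.41°  ✓
  (0,3): δ = 7.99°  ✓
  (0,4): δ = 85.10°  ·
  (0,5): δ = 115.43°  ·
  (1,2): δ = 149.42°  ·
  (1,3): δ = 94.02°  ·
  (1,4): δ = 16.91°  ✓
  (1,5): δ = 13.42°  ✓
  (2,3): δ = 124.60°  ·
  (2,4): δ = 47.49°  ✓
  (2,5): δ = 17.16°  ✓
  (3,4): δ = 102.89°  ·
  (3,5): δ = 72.56°  ·
  (4,5): δ = 149.67°  ·
antipodal pairs: 6

count = 6; pairs: (0,2), (0,3), (1,4), (1,5), (2,4), (2,5)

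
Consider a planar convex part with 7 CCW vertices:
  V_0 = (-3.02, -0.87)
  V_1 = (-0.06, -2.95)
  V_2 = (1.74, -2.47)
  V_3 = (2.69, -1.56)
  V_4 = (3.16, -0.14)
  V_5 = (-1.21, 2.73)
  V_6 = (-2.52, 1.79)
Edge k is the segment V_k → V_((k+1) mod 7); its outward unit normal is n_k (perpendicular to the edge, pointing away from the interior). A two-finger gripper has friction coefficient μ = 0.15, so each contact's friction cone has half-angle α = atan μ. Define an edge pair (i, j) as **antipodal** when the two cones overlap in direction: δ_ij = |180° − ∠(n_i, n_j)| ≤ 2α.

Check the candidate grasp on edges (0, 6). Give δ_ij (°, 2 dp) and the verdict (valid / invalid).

δ = 114.45°, invalid

α = atan 0.15 = 8.53°;  2α = 17.06°
edge 0: e_0 = (+2.96, -2.08);  n_0 = (-0.5749, -0.8182)
edge 6: e_6 = (-0.50, -2.66);  n_6 = (-0.9828, +0.1847)
∠(n_0, n_6) = 65.55°
δ = |180° − 65.55°| = 114.45°
114.45° > 2α = 17.06°  →  invalid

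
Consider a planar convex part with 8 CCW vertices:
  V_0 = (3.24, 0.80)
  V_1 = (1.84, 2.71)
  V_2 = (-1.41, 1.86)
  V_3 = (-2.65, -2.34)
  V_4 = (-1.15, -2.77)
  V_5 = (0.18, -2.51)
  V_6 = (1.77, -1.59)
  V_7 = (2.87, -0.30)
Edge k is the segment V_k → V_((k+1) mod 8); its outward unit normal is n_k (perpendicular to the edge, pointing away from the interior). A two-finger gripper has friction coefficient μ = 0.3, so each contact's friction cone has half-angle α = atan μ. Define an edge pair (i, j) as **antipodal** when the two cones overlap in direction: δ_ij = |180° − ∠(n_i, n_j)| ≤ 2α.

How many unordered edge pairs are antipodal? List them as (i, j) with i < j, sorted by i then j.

count = 5; pairs: (1,3), (1,4), (1,5), (2,6), (2,7)

α = atan 0.3 = 16.70°;  2α = 33.40°
n_0 = (+0.8065, +0.5912)
n_1 = (-0.2530, +0.9675)
n_2 = (-0.9591, +0.2832)
n_3 = (-0.2756, -0.9613)
n_4 = (+0.1919, -0.9814)
n_5 = (+0.5008, -0.8656)
n_6 = (+0.7609, -0.6488)
n_7 = (+0.9478, -0.3188)
  (0,1): δ = 111.58°  ·
  (0,2): δ = 52.69°  ·
  (0,3): δ = 37.76°  ·
  (0,4): δ = 64.82°  ·
  (0,5): δ = 83.81°  ·
  (0,6): δ = 103.30°  ·
  (0,7): δ = 125.17°  ·
  (1,2): δ = 121.11°  ·
  (1,3): δ = 30.65°  ✓
  (1,4): δ = 3.60°  ✓
  (1,5): δ = 15.40°  ✓
  (1,6): δ = 34.89°  ·
  (1,7): δ = 56.75°  ·
  (2,3): δ = 89.55°  ·
  (2,4): δ = 62.49°  ·
  (2,5): δ = 43.50°  ·
  (2,6): δ = 24.01°  ✓
  (2,7): δ = 2.14°  ✓
  (3,4): δ = 152.94°  ·
  (3,5): δ = 133.95°  ·
  (3,6): δ = 114.46°  ·
  (3,7): δ = 92.60°  ·
  (4,5): δ = 161.01°  ·
  (4,6): δ = 141.52°  ·
  (4,7): δ = 119.65°  ·
  (5,6): δ = 160.51°  ·
  (5,7): δ = 138.65°  ·
  (6,7): δ = 158.14°  ·
antipodal pairs: 5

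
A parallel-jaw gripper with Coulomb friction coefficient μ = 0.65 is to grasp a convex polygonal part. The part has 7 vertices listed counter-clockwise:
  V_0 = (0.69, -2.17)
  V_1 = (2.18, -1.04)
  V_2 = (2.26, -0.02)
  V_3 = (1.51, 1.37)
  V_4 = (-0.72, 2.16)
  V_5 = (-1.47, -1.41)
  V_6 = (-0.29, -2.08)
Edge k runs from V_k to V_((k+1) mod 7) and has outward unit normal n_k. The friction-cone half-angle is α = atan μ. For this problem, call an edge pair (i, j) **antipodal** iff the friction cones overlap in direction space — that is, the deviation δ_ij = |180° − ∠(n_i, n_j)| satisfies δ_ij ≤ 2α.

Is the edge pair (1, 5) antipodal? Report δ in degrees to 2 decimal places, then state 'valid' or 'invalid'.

δ = 64.90°, valid

α = atan 0.65 = 33.02°;  2α = 66.05°
edge 1: e_1 = (+0.08, +1.02);  n_1 = (+0.9969, -0.0782)
edge 5: e_5 = (+1.18, -0.67);  n_5 = (-0.4938, -0.8696)
∠(n_1, n_5) = 115.10°
δ = |180° − 115.10°| = 64.90°
64.90° ≤ 2α = 66.05°  →  valid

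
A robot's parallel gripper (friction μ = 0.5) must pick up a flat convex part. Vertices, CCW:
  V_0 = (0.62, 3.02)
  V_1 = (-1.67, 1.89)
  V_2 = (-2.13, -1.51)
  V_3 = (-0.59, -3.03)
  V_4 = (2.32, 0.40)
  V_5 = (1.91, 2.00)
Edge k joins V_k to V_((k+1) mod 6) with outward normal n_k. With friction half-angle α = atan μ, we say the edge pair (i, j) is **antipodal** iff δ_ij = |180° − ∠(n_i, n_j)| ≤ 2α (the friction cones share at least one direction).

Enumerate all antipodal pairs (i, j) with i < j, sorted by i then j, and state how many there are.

count = 5; pairs: (0,3), (1,3), (1,4), (2,4), (2,5)

α = atan 0.5 = 26.57°;  2α = 53.13°
n_0 = (-0.4425, +0.8968)
n_1 = (-0.9910, +0.1341)
n_2 = (-0.7025, -0.7117)
n_3 = (+0.7625, -0.6469)
n_4 = (+0.9687, +0.2482)
n_5 = (+0.6202, +0.7844)
  (0,1): δ = 123.97°  ·
  (0,2): δ = 70.89°  ·
  (0,3): δ = 23.42°  ✓
  (0,4): δ = 78.11°  ·
  (0,5): δ = 115.40°  ·
  (1,2): δ = 126.92°  ·
  (1,3): δ = 32.61°  ✓
  (1,4): δ = 22.08°  ✓
  (1,5): δ = 59.37°  ·
  (2,3): δ = 85.69°  ·
  (2,4): δ = 31.00°  ✓
  (2,5): δ = 6.29°  ✓
  (3,4): δ = 125.32°  ·
  (3,5): δ = 88.02°  ·
  (4,5): δ = 142.71°  ·
antipodal pairs: 5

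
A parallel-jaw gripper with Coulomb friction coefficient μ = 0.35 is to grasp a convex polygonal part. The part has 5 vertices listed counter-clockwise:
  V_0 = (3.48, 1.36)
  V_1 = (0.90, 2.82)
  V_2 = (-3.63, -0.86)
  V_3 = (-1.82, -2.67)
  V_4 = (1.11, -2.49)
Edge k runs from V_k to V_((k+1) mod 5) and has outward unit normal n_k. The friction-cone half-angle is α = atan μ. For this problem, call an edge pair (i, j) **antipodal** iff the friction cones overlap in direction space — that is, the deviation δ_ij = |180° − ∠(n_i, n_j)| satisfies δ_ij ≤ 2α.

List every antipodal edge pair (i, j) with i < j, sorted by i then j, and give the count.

count = 4; pairs: (0,2), (0,3), (1,3), (1,4)

α = atan 0.35 = 19.29°;  2α = 38.58°
n_0 = (+0.4925, +0.8703)
n_1 = (-0.6305, +0.7762)
n_2 = (-0.7071, -0.7071)
n_3 = (+0.0613, -0.9981)
n_4 = (+0.8516, -0.5242)
  (0,1): δ = 111.41°  ·
  (0,2): δ = 15.49°  ✓
  (0,3): δ = 33.02°  ✓
  (0,4): δ = 87.89°  ·
  (1,2): δ = 84.09°  ·
  (1,3): δ = 35.57°  ✓
  (1,4): δ = 19.30°  ✓
  (2,3): δ = 131.48°  ·
  (2,4): δ = 76.62°  ·
  (3,4): δ = 125.13°  ·
antipodal pairs: 4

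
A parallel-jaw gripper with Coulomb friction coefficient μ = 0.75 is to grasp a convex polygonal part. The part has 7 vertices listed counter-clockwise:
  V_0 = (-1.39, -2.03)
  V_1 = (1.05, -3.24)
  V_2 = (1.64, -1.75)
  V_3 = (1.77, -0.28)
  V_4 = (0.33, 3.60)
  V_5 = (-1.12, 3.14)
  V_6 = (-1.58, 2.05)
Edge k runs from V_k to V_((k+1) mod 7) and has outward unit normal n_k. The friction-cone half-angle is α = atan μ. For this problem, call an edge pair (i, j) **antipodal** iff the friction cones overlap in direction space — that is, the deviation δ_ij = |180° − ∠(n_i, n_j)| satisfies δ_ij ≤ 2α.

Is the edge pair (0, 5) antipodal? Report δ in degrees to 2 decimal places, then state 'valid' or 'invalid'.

δ = 93.50°, invalid

α = atan 0.75 = 36.87°;  2α = 73.74°
edge 0: e_0 = (+2.44, -1.21);  n_0 = (-0.4443, -0.8959)
edge 5: e_5 = (-0.46, -1.09);  n_5 = (-0.9213, +0.3888)
∠(n_0, n_5) = 86.50°
δ = |180° − 86.50°| = 93.50°
93.50° > 2α = 73.74°  →  invalid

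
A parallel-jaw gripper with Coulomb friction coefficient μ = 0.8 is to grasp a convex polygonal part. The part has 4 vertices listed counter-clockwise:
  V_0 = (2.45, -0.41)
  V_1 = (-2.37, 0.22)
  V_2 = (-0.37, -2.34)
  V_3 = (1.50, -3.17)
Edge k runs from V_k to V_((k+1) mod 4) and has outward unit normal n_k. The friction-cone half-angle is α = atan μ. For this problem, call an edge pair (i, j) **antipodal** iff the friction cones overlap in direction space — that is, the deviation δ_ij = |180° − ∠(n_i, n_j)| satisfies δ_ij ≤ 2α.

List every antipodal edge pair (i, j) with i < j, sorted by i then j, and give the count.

α = atan 0.8 = 38.66°;  2α = 77.32°
n_0 = (+0.1296, +0.9916)
n_1 = (-0.7880, -0.6156)
n_2 = (-0.4057, -0.9140)
n_3 = (+0.9456, -0.3255)
  (0,1): δ = 44.55°  ✓
  (0,2): δ = 16.49°  ✓
  (0,3): δ = 78.45°  ·
  (1,2): δ = 151.93°  ·
  (1,3): δ = 56.99°  ✓
  (2,3): δ = 85.06°  ·
antipodal pairs: 3

count = 3; pairs: (0,1), (0,2), (1,3)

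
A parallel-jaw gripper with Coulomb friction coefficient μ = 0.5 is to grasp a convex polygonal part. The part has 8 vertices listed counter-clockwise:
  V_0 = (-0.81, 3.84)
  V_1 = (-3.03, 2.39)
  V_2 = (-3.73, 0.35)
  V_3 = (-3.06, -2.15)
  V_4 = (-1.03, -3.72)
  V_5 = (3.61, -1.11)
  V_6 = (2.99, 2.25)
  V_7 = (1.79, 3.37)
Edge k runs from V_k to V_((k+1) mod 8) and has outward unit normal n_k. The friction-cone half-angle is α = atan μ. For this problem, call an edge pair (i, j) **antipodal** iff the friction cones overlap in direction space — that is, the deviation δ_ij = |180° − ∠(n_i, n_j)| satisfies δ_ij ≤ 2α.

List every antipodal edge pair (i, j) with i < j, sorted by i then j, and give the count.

α = atan 0.5 = 26.57°;  2α = 53.13°
n_0 = (-0.5468, +0.8372)
n_1 = (-0.9459, +0.3246)
n_2 = (-0.9659, -0.2589)
n_3 = (-0.6118, -0.7910)
n_4 = (+0.4903, -0.8716)
n_5 = (+0.9834, +0.1815)
n_6 = (+0.6823, +0.7311)
n_7 = (+0.1779, +0.9841)
  (0,1): δ = 142.09°  ·
  (0,2): δ = 108.15°  ·
  (0,3): δ = 70.87°  ·
  (0,4): δ = 3.79°  ✓
  (0,5): δ = 67.30°  ·
  (0,6): δ = 103.82°  ·
  (0,7): δ = 136.60°  ·
  (1,2): δ = 146.06°  ·
  (1,3): δ = 108.78°  ·
  (1,4): δ = 41.70°  ✓
  (1,5): δ = 29.39°  ✓
  (1,6): δ = 65.91°  ·
  (1,7): δ = 98.69°  ·
  (2,3): δ = 142.72°  ·
  (2,4): δ = 75.64°  ·
  (2,5): δ = 4.55°  ✓
  (2,6): δ = 31.97°  ✓
  (2,7): δ = 64.75°  ·
  (3,4): δ = 112.92°  ·
  (3,5): δ = 41.83°  ✓
  (3,6): δ = 5.31°  ✓
  (3,7): δ = 27.47°  ✓
  (4,5): δ = 108.90°  ·
  (4,6): δ = 72.38°  ·
  (4,7): δ = 39.60°  ✓
  (5,6): δ = 143.48°  ·
  (5,7): δ = 110.70°  ·
  (6,7): δ = 147.22°  ·
antipodal pairs: 9

count = 9; pairs: (0,4), (1,4), (1,5), (2,5), (2,6), (3,5), (3,6), (3,7), (4,7)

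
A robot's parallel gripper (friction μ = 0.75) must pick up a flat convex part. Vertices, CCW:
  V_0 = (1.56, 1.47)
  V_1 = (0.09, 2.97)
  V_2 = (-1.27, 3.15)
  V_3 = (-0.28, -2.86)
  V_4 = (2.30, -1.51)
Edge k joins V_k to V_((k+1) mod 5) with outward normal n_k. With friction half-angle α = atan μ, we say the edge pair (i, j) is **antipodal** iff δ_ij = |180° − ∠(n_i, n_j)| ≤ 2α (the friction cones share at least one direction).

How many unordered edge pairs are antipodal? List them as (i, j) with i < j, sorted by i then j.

α = atan 0.75 = 36.87°;  2α = 73.74°
n_0 = (+0.7142, +0.6999)
n_1 = (+0.1312, +0.9914)
n_2 = (-0.9867, -0.1625)
n_3 = (+0.4636, -0.8860)
n_4 = (+0.9705, +0.2410)
  (0,1): δ = 141.96°  ·
  (0,2): δ = 35.07°  ✓
  (0,3): δ = 73.20°  ✓
  (0,4): δ = 149.52°  ·
  (1,2): δ = 73.11°  ✓
  (1,3): δ = 35.16°  ✓
  (1,4): δ = 111.49°  ·
  (2,3): δ = 71.73°  ✓
  (2,4): δ = 4.59°  ✓
  (3,4): δ = 103.68°  ·
antipodal pairs: 6

count = 6; pairs: (0,2), (0,3), (1,2), (1,3), (2,3), (2,4)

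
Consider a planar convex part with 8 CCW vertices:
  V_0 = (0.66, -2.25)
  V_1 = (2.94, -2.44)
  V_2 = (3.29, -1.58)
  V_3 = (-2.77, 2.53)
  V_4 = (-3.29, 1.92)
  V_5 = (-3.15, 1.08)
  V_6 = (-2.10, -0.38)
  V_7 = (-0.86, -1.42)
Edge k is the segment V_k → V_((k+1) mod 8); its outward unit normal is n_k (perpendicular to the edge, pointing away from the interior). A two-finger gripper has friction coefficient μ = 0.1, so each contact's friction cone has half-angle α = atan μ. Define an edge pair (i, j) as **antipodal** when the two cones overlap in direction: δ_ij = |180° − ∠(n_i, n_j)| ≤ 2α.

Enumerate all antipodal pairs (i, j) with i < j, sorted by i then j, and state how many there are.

α = atan 0.1 = 5.71°;  2α = 11.42°
n_0 = (-0.0830, -0.9965)
n_1 = (+0.9262, -0.3770)
n_2 = (+0.5613, +0.8276)
n_3 = (-0.7610, +0.6487)
n_4 = (-0.9864, -0.1644)
n_5 = (-0.8119, -0.5839)
n_6 = (-0.6426, -0.7662)
n_7 = (-0.4793, -0.8777)
  (0,1): δ = 107.38°  ·
  (0,2): δ = 29.38°  ·
  (0,3): δ = 54.32°  ·
  (0,4): δ = 104.23°  ·
  (0,5): δ = 130.49°  ·
  (0,6): δ = 144.78°  ·
  (0,7): δ = 156.13°  ·
  (1,2): δ = 102.00°  ·
  (1,3): δ = 18.30°  ·
  (1,4): δ = 31.61°  ·
  (1,5): δ = 57.87°  ·
  (1,6): δ = 72.16°  ·
  (1,7): δ = 83.51°  ·
  (2,3): δ = 96.30°  ·
  (2,4): δ = 46.39°  ·
  (2,5): δ = 20.13°  ·
  (2,6): δ = 5.84°  ✓
  (2,7): δ = 5.51°  ✓
  (3,4): δ = 130.09°  ·
  (3,5): δ = 103.83°  ·
  (3,6): δ = 89.54°  ·
  (3,7): δ = 78.19°  ·
  (4,5): δ = 153.74°  ·
  (4,6): δ = 139.45°  ·
  (4,7): δ = 128.10°  ·
  (5,6): δ = 165.71°  ·
  (5,7): δ = 154.36°  ·
  (6,7): δ = 168.65°  ·
antipodal pairs: 2

count = 2; pairs: (2,6), (2,7)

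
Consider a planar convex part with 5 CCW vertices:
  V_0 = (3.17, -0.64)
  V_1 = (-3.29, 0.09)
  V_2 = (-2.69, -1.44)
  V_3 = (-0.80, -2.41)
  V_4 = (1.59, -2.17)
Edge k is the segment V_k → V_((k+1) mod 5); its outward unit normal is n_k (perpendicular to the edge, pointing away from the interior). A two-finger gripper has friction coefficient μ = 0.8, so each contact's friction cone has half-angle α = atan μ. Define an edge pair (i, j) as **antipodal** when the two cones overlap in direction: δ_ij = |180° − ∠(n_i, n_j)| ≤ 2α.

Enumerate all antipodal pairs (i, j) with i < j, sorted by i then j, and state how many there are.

count = 5; pairs: (0,1), (0,2), (0,3), (0,4), (1,4)

α = atan 0.8 = 38.66°;  2α = 77.32°
n_0 = (+0.1123, +0.9937)
n_1 = (-0.9310, -0.3651)
n_2 = (-0.4566, -0.8897)
n_3 = (+0.0999, -0.9950)
n_4 = (+0.6956, -0.7184)
  (0,1): δ = 62.14°  ✓
  (0,2): δ = 20.72°  ✓
  (0,3): δ = 12.18°  ✓
  (0,4): δ = 50.53°  ✓
  (1,2): δ = 138.58°  ·
  (1,3): δ = 105.68°  ·
  (1,4): δ = 67.33°  ✓
  (2,3): δ = 147.10°  ·
  (2,4): δ = 108.75°  ·
  (3,4): δ = 141.66°  ·
antipodal pairs: 5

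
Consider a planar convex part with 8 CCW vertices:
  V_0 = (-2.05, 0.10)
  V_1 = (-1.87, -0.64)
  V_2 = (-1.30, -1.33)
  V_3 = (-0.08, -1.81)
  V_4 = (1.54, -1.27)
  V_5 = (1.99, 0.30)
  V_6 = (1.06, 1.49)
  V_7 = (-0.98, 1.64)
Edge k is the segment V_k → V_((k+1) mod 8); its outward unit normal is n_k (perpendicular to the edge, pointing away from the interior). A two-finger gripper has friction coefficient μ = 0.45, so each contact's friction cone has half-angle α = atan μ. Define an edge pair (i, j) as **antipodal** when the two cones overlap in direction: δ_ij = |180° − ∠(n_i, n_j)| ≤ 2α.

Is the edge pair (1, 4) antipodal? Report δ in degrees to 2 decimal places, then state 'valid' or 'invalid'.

α = atan 0.45 = 24.23°;  2α = 48.46°
edge 1: e_1 = (+0.57, -0.69);  n_1 = (-0.7710, -0.6369)
edge 4: e_4 = (+0.45, +1.57);  n_4 = (+0.9613, -0.2755)
∠(n_1, n_4) = 124.45°
δ = |180° − 124.45°| = 55.55°
55.55° > 2α = 48.46°  →  invalid

δ = 55.55°, invalid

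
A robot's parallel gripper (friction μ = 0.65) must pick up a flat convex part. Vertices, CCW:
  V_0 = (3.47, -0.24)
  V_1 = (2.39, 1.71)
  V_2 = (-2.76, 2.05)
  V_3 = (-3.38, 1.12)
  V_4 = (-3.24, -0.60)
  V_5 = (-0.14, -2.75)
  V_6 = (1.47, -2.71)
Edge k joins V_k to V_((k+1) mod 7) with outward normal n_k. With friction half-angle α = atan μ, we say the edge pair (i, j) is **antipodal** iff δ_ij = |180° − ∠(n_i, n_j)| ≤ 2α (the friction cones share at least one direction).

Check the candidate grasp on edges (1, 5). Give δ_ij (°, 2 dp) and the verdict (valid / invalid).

α = atan 0.65 = 33.02°;  2α = 66.05°
edge 1: e_1 = (-5.15, +0.34);  n_1 = (+0.0659, +0.9978)
edge 5: e_5 = (+1.61, +0.04);  n_5 = (+0.0248, -0.9997)
∠(n_1, n_5) = 174.80°
δ = |180° − 174.80°| = 5.20°
5.20° ≤ 2α = 66.05°  →  valid

δ = 5.20°, valid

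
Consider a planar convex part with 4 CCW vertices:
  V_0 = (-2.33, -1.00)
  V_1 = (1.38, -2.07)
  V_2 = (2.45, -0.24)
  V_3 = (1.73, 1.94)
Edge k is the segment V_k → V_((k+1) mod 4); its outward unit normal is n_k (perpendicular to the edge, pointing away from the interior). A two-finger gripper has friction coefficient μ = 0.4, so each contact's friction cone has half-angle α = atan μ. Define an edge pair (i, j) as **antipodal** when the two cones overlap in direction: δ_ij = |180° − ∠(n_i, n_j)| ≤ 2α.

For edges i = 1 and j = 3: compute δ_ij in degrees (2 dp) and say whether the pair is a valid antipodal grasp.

δ = 23.78°, valid

α = atan 0.4 = 21.80°;  2α = 43.60°
edge 1: e_1 = (+1.07, +1.83);  n_1 = (+0.8633, -0.5048)
edge 3: e_3 = (-4.06, -2.94);  n_3 = (-0.5865, +0.8099)
∠(n_1, n_3) = 156.22°
δ = |180° − 156.22°| = 23.78°
23.78° ≤ 2α = 43.60°  →  valid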